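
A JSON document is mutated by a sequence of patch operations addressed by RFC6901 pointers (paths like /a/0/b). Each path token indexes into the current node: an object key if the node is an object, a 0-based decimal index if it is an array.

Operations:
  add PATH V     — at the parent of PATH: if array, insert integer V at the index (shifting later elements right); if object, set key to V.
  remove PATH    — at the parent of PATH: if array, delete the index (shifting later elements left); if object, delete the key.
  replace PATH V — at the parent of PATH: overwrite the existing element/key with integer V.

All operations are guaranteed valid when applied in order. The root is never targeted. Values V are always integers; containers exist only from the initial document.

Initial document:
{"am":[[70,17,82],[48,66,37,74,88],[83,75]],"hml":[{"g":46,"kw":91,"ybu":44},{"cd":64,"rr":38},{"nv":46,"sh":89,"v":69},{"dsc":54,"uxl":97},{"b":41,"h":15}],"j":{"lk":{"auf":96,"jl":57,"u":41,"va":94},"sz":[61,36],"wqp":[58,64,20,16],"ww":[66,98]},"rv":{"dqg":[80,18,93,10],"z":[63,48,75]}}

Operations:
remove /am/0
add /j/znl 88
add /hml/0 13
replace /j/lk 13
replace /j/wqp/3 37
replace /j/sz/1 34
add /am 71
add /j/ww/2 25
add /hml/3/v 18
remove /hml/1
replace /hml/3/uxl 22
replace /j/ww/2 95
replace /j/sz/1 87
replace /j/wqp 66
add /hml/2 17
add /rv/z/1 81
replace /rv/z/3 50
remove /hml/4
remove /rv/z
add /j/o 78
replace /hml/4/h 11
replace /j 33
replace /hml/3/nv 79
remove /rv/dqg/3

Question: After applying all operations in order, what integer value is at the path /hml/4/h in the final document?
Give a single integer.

Answer: 11

Derivation:
After op 1 (remove /am/0): {"am":[[48,66,37,74,88],[83,75]],"hml":[{"g":46,"kw":91,"ybu":44},{"cd":64,"rr":38},{"nv":46,"sh":89,"v":69},{"dsc":54,"uxl":97},{"b":41,"h":15}],"j":{"lk":{"auf":96,"jl":57,"u":41,"va":94},"sz":[61,36],"wqp":[58,64,20,16],"ww":[66,98]},"rv":{"dqg":[80,18,93,10],"z":[63,48,75]}}
After op 2 (add /j/znl 88): {"am":[[48,66,37,74,88],[83,75]],"hml":[{"g":46,"kw":91,"ybu":44},{"cd":64,"rr":38},{"nv":46,"sh":89,"v":69},{"dsc":54,"uxl":97},{"b":41,"h":15}],"j":{"lk":{"auf":96,"jl":57,"u":41,"va":94},"sz":[61,36],"wqp":[58,64,20,16],"ww":[66,98],"znl":88},"rv":{"dqg":[80,18,93,10],"z":[63,48,75]}}
After op 3 (add /hml/0 13): {"am":[[48,66,37,74,88],[83,75]],"hml":[13,{"g":46,"kw":91,"ybu":44},{"cd":64,"rr":38},{"nv":46,"sh":89,"v":69},{"dsc":54,"uxl":97},{"b":41,"h":15}],"j":{"lk":{"auf":96,"jl":57,"u":41,"va":94},"sz":[61,36],"wqp":[58,64,20,16],"ww":[66,98],"znl":88},"rv":{"dqg":[80,18,93,10],"z":[63,48,75]}}
After op 4 (replace /j/lk 13): {"am":[[48,66,37,74,88],[83,75]],"hml":[13,{"g":46,"kw":91,"ybu":44},{"cd":64,"rr":38},{"nv":46,"sh":89,"v":69},{"dsc":54,"uxl":97},{"b":41,"h":15}],"j":{"lk":13,"sz":[61,36],"wqp":[58,64,20,16],"ww":[66,98],"znl":88},"rv":{"dqg":[80,18,93,10],"z":[63,48,75]}}
After op 5 (replace /j/wqp/3 37): {"am":[[48,66,37,74,88],[83,75]],"hml":[13,{"g":46,"kw":91,"ybu":44},{"cd":64,"rr":38},{"nv":46,"sh":89,"v":69},{"dsc":54,"uxl":97},{"b":41,"h":15}],"j":{"lk":13,"sz":[61,36],"wqp":[58,64,20,37],"ww":[66,98],"znl":88},"rv":{"dqg":[80,18,93,10],"z":[63,48,75]}}
After op 6 (replace /j/sz/1 34): {"am":[[48,66,37,74,88],[83,75]],"hml":[13,{"g":46,"kw":91,"ybu":44},{"cd":64,"rr":38},{"nv":46,"sh":89,"v":69},{"dsc":54,"uxl":97},{"b":41,"h":15}],"j":{"lk":13,"sz":[61,34],"wqp":[58,64,20,37],"ww":[66,98],"znl":88},"rv":{"dqg":[80,18,93,10],"z":[63,48,75]}}
After op 7 (add /am 71): {"am":71,"hml":[13,{"g":46,"kw":91,"ybu":44},{"cd":64,"rr":38},{"nv":46,"sh":89,"v":69},{"dsc":54,"uxl":97},{"b":41,"h":15}],"j":{"lk":13,"sz":[61,34],"wqp":[58,64,20,37],"ww":[66,98],"znl":88},"rv":{"dqg":[80,18,93,10],"z":[63,48,75]}}
After op 8 (add /j/ww/2 25): {"am":71,"hml":[13,{"g":46,"kw":91,"ybu":44},{"cd":64,"rr":38},{"nv":46,"sh":89,"v":69},{"dsc":54,"uxl":97},{"b":41,"h":15}],"j":{"lk":13,"sz":[61,34],"wqp":[58,64,20,37],"ww":[66,98,25],"znl":88},"rv":{"dqg":[80,18,93,10],"z":[63,48,75]}}
After op 9 (add /hml/3/v 18): {"am":71,"hml":[13,{"g":46,"kw":91,"ybu":44},{"cd":64,"rr":38},{"nv":46,"sh":89,"v":18},{"dsc":54,"uxl":97},{"b":41,"h":15}],"j":{"lk":13,"sz":[61,34],"wqp":[58,64,20,37],"ww":[66,98,25],"znl":88},"rv":{"dqg":[80,18,93,10],"z":[63,48,75]}}
After op 10 (remove /hml/1): {"am":71,"hml":[13,{"cd":64,"rr":38},{"nv":46,"sh":89,"v":18},{"dsc":54,"uxl":97},{"b":41,"h":15}],"j":{"lk":13,"sz":[61,34],"wqp":[58,64,20,37],"ww":[66,98,25],"znl":88},"rv":{"dqg":[80,18,93,10],"z":[63,48,75]}}
After op 11 (replace /hml/3/uxl 22): {"am":71,"hml":[13,{"cd":64,"rr":38},{"nv":46,"sh":89,"v":18},{"dsc":54,"uxl":22},{"b":41,"h":15}],"j":{"lk":13,"sz":[61,34],"wqp":[58,64,20,37],"ww":[66,98,25],"znl":88},"rv":{"dqg":[80,18,93,10],"z":[63,48,75]}}
After op 12 (replace /j/ww/2 95): {"am":71,"hml":[13,{"cd":64,"rr":38},{"nv":46,"sh":89,"v":18},{"dsc":54,"uxl":22},{"b":41,"h":15}],"j":{"lk":13,"sz":[61,34],"wqp":[58,64,20,37],"ww":[66,98,95],"znl":88},"rv":{"dqg":[80,18,93,10],"z":[63,48,75]}}
After op 13 (replace /j/sz/1 87): {"am":71,"hml":[13,{"cd":64,"rr":38},{"nv":46,"sh":89,"v":18},{"dsc":54,"uxl":22},{"b":41,"h":15}],"j":{"lk":13,"sz":[61,87],"wqp":[58,64,20,37],"ww":[66,98,95],"znl":88},"rv":{"dqg":[80,18,93,10],"z":[63,48,75]}}
After op 14 (replace /j/wqp 66): {"am":71,"hml":[13,{"cd":64,"rr":38},{"nv":46,"sh":89,"v":18},{"dsc":54,"uxl":22},{"b":41,"h":15}],"j":{"lk":13,"sz":[61,87],"wqp":66,"ww":[66,98,95],"znl":88},"rv":{"dqg":[80,18,93,10],"z":[63,48,75]}}
After op 15 (add /hml/2 17): {"am":71,"hml":[13,{"cd":64,"rr":38},17,{"nv":46,"sh":89,"v":18},{"dsc":54,"uxl":22},{"b":41,"h":15}],"j":{"lk":13,"sz":[61,87],"wqp":66,"ww":[66,98,95],"znl":88},"rv":{"dqg":[80,18,93,10],"z":[63,48,75]}}
After op 16 (add /rv/z/1 81): {"am":71,"hml":[13,{"cd":64,"rr":38},17,{"nv":46,"sh":89,"v":18},{"dsc":54,"uxl":22},{"b":41,"h":15}],"j":{"lk":13,"sz":[61,87],"wqp":66,"ww":[66,98,95],"znl":88},"rv":{"dqg":[80,18,93,10],"z":[63,81,48,75]}}
After op 17 (replace /rv/z/3 50): {"am":71,"hml":[13,{"cd":64,"rr":38},17,{"nv":46,"sh":89,"v":18},{"dsc":54,"uxl":22},{"b":41,"h":15}],"j":{"lk":13,"sz":[61,87],"wqp":66,"ww":[66,98,95],"znl":88},"rv":{"dqg":[80,18,93,10],"z":[63,81,48,50]}}
After op 18 (remove /hml/4): {"am":71,"hml":[13,{"cd":64,"rr":38},17,{"nv":46,"sh":89,"v":18},{"b":41,"h":15}],"j":{"lk":13,"sz":[61,87],"wqp":66,"ww":[66,98,95],"znl":88},"rv":{"dqg":[80,18,93,10],"z":[63,81,48,50]}}
After op 19 (remove /rv/z): {"am":71,"hml":[13,{"cd":64,"rr":38},17,{"nv":46,"sh":89,"v":18},{"b":41,"h":15}],"j":{"lk":13,"sz":[61,87],"wqp":66,"ww":[66,98,95],"znl":88},"rv":{"dqg":[80,18,93,10]}}
After op 20 (add /j/o 78): {"am":71,"hml":[13,{"cd":64,"rr":38},17,{"nv":46,"sh":89,"v":18},{"b":41,"h":15}],"j":{"lk":13,"o":78,"sz":[61,87],"wqp":66,"ww":[66,98,95],"znl":88},"rv":{"dqg":[80,18,93,10]}}
After op 21 (replace /hml/4/h 11): {"am":71,"hml":[13,{"cd":64,"rr":38},17,{"nv":46,"sh":89,"v":18},{"b":41,"h":11}],"j":{"lk":13,"o":78,"sz":[61,87],"wqp":66,"ww":[66,98,95],"znl":88},"rv":{"dqg":[80,18,93,10]}}
After op 22 (replace /j 33): {"am":71,"hml":[13,{"cd":64,"rr":38},17,{"nv":46,"sh":89,"v":18},{"b":41,"h":11}],"j":33,"rv":{"dqg":[80,18,93,10]}}
After op 23 (replace /hml/3/nv 79): {"am":71,"hml":[13,{"cd":64,"rr":38},17,{"nv":79,"sh":89,"v":18},{"b":41,"h":11}],"j":33,"rv":{"dqg":[80,18,93,10]}}
After op 24 (remove /rv/dqg/3): {"am":71,"hml":[13,{"cd":64,"rr":38},17,{"nv":79,"sh":89,"v":18},{"b":41,"h":11}],"j":33,"rv":{"dqg":[80,18,93]}}
Value at /hml/4/h: 11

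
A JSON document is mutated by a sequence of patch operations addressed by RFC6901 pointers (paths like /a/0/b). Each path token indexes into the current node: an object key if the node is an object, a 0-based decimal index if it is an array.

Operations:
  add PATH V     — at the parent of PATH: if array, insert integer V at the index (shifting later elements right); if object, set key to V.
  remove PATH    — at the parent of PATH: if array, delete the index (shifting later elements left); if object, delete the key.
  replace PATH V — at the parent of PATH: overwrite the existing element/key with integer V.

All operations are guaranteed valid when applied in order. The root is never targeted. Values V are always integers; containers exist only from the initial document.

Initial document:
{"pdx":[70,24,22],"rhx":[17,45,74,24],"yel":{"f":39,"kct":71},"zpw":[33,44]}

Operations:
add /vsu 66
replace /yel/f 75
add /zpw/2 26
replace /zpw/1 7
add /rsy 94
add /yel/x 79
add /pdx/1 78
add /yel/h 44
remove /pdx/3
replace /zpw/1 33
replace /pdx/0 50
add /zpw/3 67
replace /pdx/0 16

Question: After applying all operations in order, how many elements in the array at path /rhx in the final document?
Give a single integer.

Answer: 4

Derivation:
After op 1 (add /vsu 66): {"pdx":[70,24,22],"rhx":[17,45,74,24],"vsu":66,"yel":{"f":39,"kct":71},"zpw":[33,44]}
After op 2 (replace /yel/f 75): {"pdx":[70,24,22],"rhx":[17,45,74,24],"vsu":66,"yel":{"f":75,"kct":71},"zpw":[33,44]}
After op 3 (add /zpw/2 26): {"pdx":[70,24,22],"rhx":[17,45,74,24],"vsu":66,"yel":{"f":75,"kct":71},"zpw":[33,44,26]}
After op 4 (replace /zpw/1 7): {"pdx":[70,24,22],"rhx":[17,45,74,24],"vsu":66,"yel":{"f":75,"kct":71},"zpw":[33,7,26]}
After op 5 (add /rsy 94): {"pdx":[70,24,22],"rhx":[17,45,74,24],"rsy":94,"vsu":66,"yel":{"f":75,"kct":71},"zpw":[33,7,26]}
After op 6 (add /yel/x 79): {"pdx":[70,24,22],"rhx":[17,45,74,24],"rsy":94,"vsu":66,"yel":{"f":75,"kct":71,"x":79},"zpw":[33,7,26]}
After op 7 (add /pdx/1 78): {"pdx":[70,78,24,22],"rhx":[17,45,74,24],"rsy":94,"vsu":66,"yel":{"f":75,"kct":71,"x":79},"zpw":[33,7,26]}
After op 8 (add /yel/h 44): {"pdx":[70,78,24,22],"rhx":[17,45,74,24],"rsy":94,"vsu":66,"yel":{"f":75,"h":44,"kct":71,"x":79},"zpw":[33,7,26]}
After op 9 (remove /pdx/3): {"pdx":[70,78,24],"rhx":[17,45,74,24],"rsy":94,"vsu":66,"yel":{"f":75,"h":44,"kct":71,"x":79},"zpw":[33,7,26]}
After op 10 (replace /zpw/1 33): {"pdx":[70,78,24],"rhx":[17,45,74,24],"rsy":94,"vsu":66,"yel":{"f":75,"h":44,"kct":71,"x":79},"zpw":[33,33,26]}
After op 11 (replace /pdx/0 50): {"pdx":[50,78,24],"rhx":[17,45,74,24],"rsy":94,"vsu":66,"yel":{"f":75,"h":44,"kct":71,"x":79},"zpw":[33,33,26]}
After op 12 (add /zpw/3 67): {"pdx":[50,78,24],"rhx":[17,45,74,24],"rsy":94,"vsu":66,"yel":{"f":75,"h":44,"kct":71,"x":79},"zpw":[33,33,26,67]}
After op 13 (replace /pdx/0 16): {"pdx":[16,78,24],"rhx":[17,45,74,24],"rsy":94,"vsu":66,"yel":{"f":75,"h":44,"kct":71,"x":79},"zpw":[33,33,26,67]}
Size at path /rhx: 4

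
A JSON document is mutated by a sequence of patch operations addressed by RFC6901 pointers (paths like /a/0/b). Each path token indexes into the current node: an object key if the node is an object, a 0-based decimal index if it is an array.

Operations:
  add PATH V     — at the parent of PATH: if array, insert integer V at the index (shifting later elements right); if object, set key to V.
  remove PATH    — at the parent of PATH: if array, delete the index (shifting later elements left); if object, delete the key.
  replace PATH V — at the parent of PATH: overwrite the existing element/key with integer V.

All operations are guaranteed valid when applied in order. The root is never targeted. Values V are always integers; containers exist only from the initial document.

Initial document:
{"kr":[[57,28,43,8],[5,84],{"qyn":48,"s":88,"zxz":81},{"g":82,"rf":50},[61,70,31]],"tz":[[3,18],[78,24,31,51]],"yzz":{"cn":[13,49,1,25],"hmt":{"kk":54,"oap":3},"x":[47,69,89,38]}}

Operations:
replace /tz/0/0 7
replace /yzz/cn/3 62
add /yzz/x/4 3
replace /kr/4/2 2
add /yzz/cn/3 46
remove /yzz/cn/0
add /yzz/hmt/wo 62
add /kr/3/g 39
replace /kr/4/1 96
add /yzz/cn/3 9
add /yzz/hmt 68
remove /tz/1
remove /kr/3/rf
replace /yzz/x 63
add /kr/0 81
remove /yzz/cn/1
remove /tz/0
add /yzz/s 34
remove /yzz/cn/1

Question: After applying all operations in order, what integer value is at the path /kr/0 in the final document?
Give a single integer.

Answer: 81

Derivation:
After op 1 (replace /tz/0/0 7): {"kr":[[57,28,43,8],[5,84],{"qyn":48,"s":88,"zxz":81},{"g":82,"rf":50},[61,70,31]],"tz":[[7,18],[78,24,31,51]],"yzz":{"cn":[13,49,1,25],"hmt":{"kk":54,"oap":3},"x":[47,69,89,38]}}
After op 2 (replace /yzz/cn/3 62): {"kr":[[57,28,43,8],[5,84],{"qyn":48,"s":88,"zxz":81},{"g":82,"rf":50},[61,70,31]],"tz":[[7,18],[78,24,31,51]],"yzz":{"cn":[13,49,1,62],"hmt":{"kk":54,"oap":3},"x":[47,69,89,38]}}
After op 3 (add /yzz/x/4 3): {"kr":[[57,28,43,8],[5,84],{"qyn":48,"s":88,"zxz":81},{"g":82,"rf":50},[61,70,31]],"tz":[[7,18],[78,24,31,51]],"yzz":{"cn":[13,49,1,62],"hmt":{"kk":54,"oap":3},"x":[47,69,89,38,3]}}
After op 4 (replace /kr/4/2 2): {"kr":[[57,28,43,8],[5,84],{"qyn":48,"s":88,"zxz":81},{"g":82,"rf":50},[61,70,2]],"tz":[[7,18],[78,24,31,51]],"yzz":{"cn":[13,49,1,62],"hmt":{"kk":54,"oap":3},"x":[47,69,89,38,3]}}
After op 5 (add /yzz/cn/3 46): {"kr":[[57,28,43,8],[5,84],{"qyn":48,"s":88,"zxz":81},{"g":82,"rf":50},[61,70,2]],"tz":[[7,18],[78,24,31,51]],"yzz":{"cn":[13,49,1,46,62],"hmt":{"kk":54,"oap":3},"x":[47,69,89,38,3]}}
After op 6 (remove /yzz/cn/0): {"kr":[[57,28,43,8],[5,84],{"qyn":48,"s":88,"zxz":81},{"g":82,"rf":50},[61,70,2]],"tz":[[7,18],[78,24,31,51]],"yzz":{"cn":[49,1,46,62],"hmt":{"kk":54,"oap":3},"x":[47,69,89,38,3]}}
After op 7 (add /yzz/hmt/wo 62): {"kr":[[57,28,43,8],[5,84],{"qyn":48,"s":88,"zxz":81},{"g":82,"rf":50},[61,70,2]],"tz":[[7,18],[78,24,31,51]],"yzz":{"cn":[49,1,46,62],"hmt":{"kk":54,"oap":3,"wo":62},"x":[47,69,89,38,3]}}
After op 8 (add /kr/3/g 39): {"kr":[[57,28,43,8],[5,84],{"qyn":48,"s":88,"zxz":81},{"g":39,"rf":50},[61,70,2]],"tz":[[7,18],[78,24,31,51]],"yzz":{"cn":[49,1,46,62],"hmt":{"kk":54,"oap":3,"wo":62},"x":[47,69,89,38,3]}}
After op 9 (replace /kr/4/1 96): {"kr":[[57,28,43,8],[5,84],{"qyn":48,"s":88,"zxz":81},{"g":39,"rf":50},[61,96,2]],"tz":[[7,18],[78,24,31,51]],"yzz":{"cn":[49,1,46,62],"hmt":{"kk":54,"oap":3,"wo":62},"x":[47,69,89,38,3]}}
After op 10 (add /yzz/cn/3 9): {"kr":[[57,28,43,8],[5,84],{"qyn":48,"s":88,"zxz":81},{"g":39,"rf":50},[61,96,2]],"tz":[[7,18],[78,24,31,51]],"yzz":{"cn":[49,1,46,9,62],"hmt":{"kk":54,"oap":3,"wo":62},"x":[47,69,89,38,3]}}
After op 11 (add /yzz/hmt 68): {"kr":[[57,28,43,8],[5,84],{"qyn":48,"s":88,"zxz":81},{"g":39,"rf":50},[61,96,2]],"tz":[[7,18],[78,24,31,51]],"yzz":{"cn":[49,1,46,9,62],"hmt":68,"x":[47,69,89,38,3]}}
After op 12 (remove /tz/1): {"kr":[[57,28,43,8],[5,84],{"qyn":48,"s":88,"zxz":81},{"g":39,"rf":50},[61,96,2]],"tz":[[7,18]],"yzz":{"cn":[49,1,46,9,62],"hmt":68,"x":[47,69,89,38,3]}}
After op 13 (remove /kr/3/rf): {"kr":[[57,28,43,8],[5,84],{"qyn":48,"s":88,"zxz":81},{"g":39},[61,96,2]],"tz":[[7,18]],"yzz":{"cn":[49,1,46,9,62],"hmt":68,"x":[47,69,89,38,3]}}
After op 14 (replace /yzz/x 63): {"kr":[[57,28,43,8],[5,84],{"qyn":48,"s":88,"zxz":81},{"g":39},[61,96,2]],"tz":[[7,18]],"yzz":{"cn":[49,1,46,9,62],"hmt":68,"x":63}}
After op 15 (add /kr/0 81): {"kr":[81,[57,28,43,8],[5,84],{"qyn":48,"s":88,"zxz":81},{"g":39},[61,96,2]],"tz":[[7,18]],"yzz":{"cn":[49,1,46,9,62],"hmt":68,"x":63}}
After op 16 (remove /yzz/cn/1): {"kr":[81,[57,28,43,8],[5,84],{"qyn":48,"s":88,"zxz":81},{"g":39},[61,96,2]],"tz":[[7,18]],"yzz":{"cn":[49,46,9,62],"hmt":68,"x":63}}
After op 17 (remove /tz/0): {"kr":[81,[57,28,43,8],[5,84],{"qyn":48,"s":88,"zxz":81},{"g":39},[61,96,2]],"tz":[],"yzz":{"cn":[49,46,9,62],"hmt":68,"x":63}}
After op 18 (add /yzz/s 34): {"kr":[81,[57,28,43,8],[5,84],{"qyn":48,"s":88,"zxz":81},{"g":39},[61,96,2]],"tz":[],"yzz":{"cn":[49,46,9,62],"hmt":68,"s":34,"x":63}}
After op 19 (remove /yzz/cn/1): {"kr":[81,[57,28,43,8],[5,84],{"qyn":48,"s":88,"zxz":81},{"g":39},[61,96,2]],"tz":[],"yzz":{"cn":[49,9,62],"hmt":68,"s":34,"x":63}}
Value at /kr/0: 81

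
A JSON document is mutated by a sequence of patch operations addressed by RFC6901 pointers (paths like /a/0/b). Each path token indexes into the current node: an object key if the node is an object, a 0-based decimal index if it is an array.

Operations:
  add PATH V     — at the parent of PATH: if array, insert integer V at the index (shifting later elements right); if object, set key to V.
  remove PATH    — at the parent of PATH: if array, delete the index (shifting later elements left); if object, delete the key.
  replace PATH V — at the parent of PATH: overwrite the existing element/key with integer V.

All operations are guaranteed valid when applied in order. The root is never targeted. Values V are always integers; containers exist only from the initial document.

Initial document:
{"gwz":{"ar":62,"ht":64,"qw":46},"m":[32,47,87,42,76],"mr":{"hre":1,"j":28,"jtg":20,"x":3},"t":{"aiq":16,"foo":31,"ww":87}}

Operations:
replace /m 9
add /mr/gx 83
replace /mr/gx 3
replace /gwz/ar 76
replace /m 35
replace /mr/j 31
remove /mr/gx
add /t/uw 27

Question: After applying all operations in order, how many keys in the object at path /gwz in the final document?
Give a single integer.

Answer: 3

Derivation:
After op 1 (replace /m 9): {"gwz":{"ar":62,"ht":64,"qw":46},"m":9,"mr":{"hre":1,"j":28,"jtg":20,"x":3},"t":{"aiq":16,"foo":31,"ww":87}}
After op 2 (add /mr/gx 83): {"gwz":{"ar":62,"ht":64,"qw":46},"m":9,"mr":{"gx":83,"hre":1,"j":28,"jtg":20,"x":3},"t":{"aiq":16,"foo":31,"ww":87}}
After op 3 (replace /mr/gx 3): {"gwz":{"ar":62,"ht":64,"qw":46},"m":9,"mr":{"gx":3,"hre":1,"j":28,"jtg":20,"x":3},"t":{"aiq":16,"foo":31,"ww":87}}
After op 4 (replace /gwz/ar 76): {"gwz":{"ar":76,"ht":64,"qw":46},"m":9,"mr":{"gx":3,"hre":1,"j":28,"jtg":20,"x":3},"t":{"aiq":16,"foo":31,"ww":87}}
After op 5 (replace /m 35): {"gwz":{"ar":76,"ht":64,"qw":46},"m":35,"mr":{"gx":3,"hre":1,"j":28,"jtg":20,"x":3},"t":{"aiq":16,"foo":31,"ww":87}}
After op 6 (replace /mr/j 31): {"gwz":{"ar":76,"ht":64,"qw":46},"m":35,"mr":{"gx":3,"hre":1,"j":31,"jtg":20,"x":3},"t":{"aiq":16,"foo":31,"ww":87}}
After op 7 (remove /mr/gx): {"gwz":{"ar":76,"ht":64,"qw":46},"m":35,"mr":{"hre":1,"j":31,"jtg":20,"x":3},"t":{"aiq":16,"foo":31,"ww":87}}
After op 8 (add /t/uw 27): {"gwz":{"ar":76,"ht":64,"qw":46},"m":35,"mr":{"hre":1,"j":31,"jtg":20,"x":3},"t":{"aiq":16,"foo":31,"uw":27,"ww":87}}
Size at path /gwz: 3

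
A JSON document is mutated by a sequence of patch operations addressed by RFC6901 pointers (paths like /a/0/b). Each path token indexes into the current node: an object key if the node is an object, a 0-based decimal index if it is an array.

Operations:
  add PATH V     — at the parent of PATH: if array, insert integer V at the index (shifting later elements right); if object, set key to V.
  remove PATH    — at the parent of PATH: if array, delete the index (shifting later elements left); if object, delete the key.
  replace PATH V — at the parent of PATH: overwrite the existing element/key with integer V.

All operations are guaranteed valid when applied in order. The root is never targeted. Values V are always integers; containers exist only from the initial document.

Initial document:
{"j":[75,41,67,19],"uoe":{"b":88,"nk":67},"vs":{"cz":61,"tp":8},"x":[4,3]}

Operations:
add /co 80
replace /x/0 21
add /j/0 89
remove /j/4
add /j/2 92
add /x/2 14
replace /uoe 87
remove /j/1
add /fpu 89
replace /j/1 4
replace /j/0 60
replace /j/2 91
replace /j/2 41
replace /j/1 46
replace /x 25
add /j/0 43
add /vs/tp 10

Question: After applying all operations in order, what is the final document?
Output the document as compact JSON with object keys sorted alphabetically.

Answer: {"co":80,"fpu":89,"j":[43,60,46,41,67],"uoe":87,"vs":{"cz":61,"tp":10},"x":25}

Derivation:
After op 1 (add /co 80): {"co":80,"j":[75,41,67,19],"uoe":{"b":88,"nk":67},"vs":{"cz":61,"tp":8},"x":[4,3]}
After op 2 (replace /x/0 21): {"co":80,"j":[75,41,67,19],"uoe":{"b":88,"nk":67},"vs":{"cz":61,"tp":8},"x":[21,3]}
After op 3 (add /j/0 89): {"co":80,"j":[89,75,41,67,19],"uoe":{"b":88,"nk":67},"vs":{"cz":61,"tp":8},"x":[21,3]}
After op 4 (remove /j/4): {"co":80,"j":[89,75,41,67],"uoe":{"b":88,"nk":67},"vs":{"cz":61,"tp":8},"x":[21,3]}
After op 5 (add /j/2 92): {"co":80,"j":[89,75,92,41,67],"uoe":{"b":88,"nk":67},"vs":{"cz":61,"tp":8},"x":[21,3]}
After op 6 (add /x/2 14): {"co":80,"j":[89,75,92,41,67],"uoe":{"b":88,"nk":67},"vs":{"cz":61,"tp":8},"x":[21,3,14]}
After op 7 (replace /uoe 87): {"co":80,"j":[89,75,92,41,67],"uoe":87,"vs":{"cz":61,"tp":8},"x":[21,3,14]}
After op 8 (remove /j/1): {"co":80,"j":[89,92,41,67],"uoe":87,"vs":{"cz":61,"tp":8},"x":[21,3,14]}
After op 9 (add /fpu 89): {"co":80,"fpu":89,"j":[89,92,41,67],"uoe":87,"vs":{"cz":61,"tp":8},"x":[21,3,14]}
After op 10 (replace /j/1 4): {"co":80,"fpu":89,"j":[89,4,41,67],"uoe":87,"vs":{"cz":61,"tp":8},"x":[21,3,14]}
After op 11 (replace /j/0 60): {"co":80,"fpu":89,"j":[60,4,41,67],"uoe":87,"vs":{"cz":61,"tp":8},"x":[21,3,14]}
After op 12 (replace /j/2 91): {"co":80,"fpu":89,"j":[60,4,91,67],"uoe":87,"vs":{"cz":61,"tp":8},"x":[21,3,14]}
After op 13 (replace /j/2 41): {"co":80,"fpu":89,"j":[60,4,41,67],"uoe":87,"vs":{"cz":61,"tp":8},"x":[21,3,14]}
After op 14 (replace /j/1 46): {"co":80,"fpu":89,"j":[60,46,41,67],"uoe":87,"vs":{"cz":61,"tp":8},"x":[21,3,14]}
After op 15 (replace /x 25): {"co":80,"fpu":89,"j":[60,46,41,67],"uoe":87,"vs":{"cz":61,"tp":8},"x":25}
After op 16 (add /j/0 43): {"co":80,"fpu":89,"j":[43,60,46,41,67],"uoe":87,"vs":{"cz":61,"tp":8},"x":25}
After op 17 (add /vs/tp 10): {"co":80,"fpu":89,"j":[43,60,46,41,67],"uoe":87,"vs":{"cz":61,"tp":10},"x":25}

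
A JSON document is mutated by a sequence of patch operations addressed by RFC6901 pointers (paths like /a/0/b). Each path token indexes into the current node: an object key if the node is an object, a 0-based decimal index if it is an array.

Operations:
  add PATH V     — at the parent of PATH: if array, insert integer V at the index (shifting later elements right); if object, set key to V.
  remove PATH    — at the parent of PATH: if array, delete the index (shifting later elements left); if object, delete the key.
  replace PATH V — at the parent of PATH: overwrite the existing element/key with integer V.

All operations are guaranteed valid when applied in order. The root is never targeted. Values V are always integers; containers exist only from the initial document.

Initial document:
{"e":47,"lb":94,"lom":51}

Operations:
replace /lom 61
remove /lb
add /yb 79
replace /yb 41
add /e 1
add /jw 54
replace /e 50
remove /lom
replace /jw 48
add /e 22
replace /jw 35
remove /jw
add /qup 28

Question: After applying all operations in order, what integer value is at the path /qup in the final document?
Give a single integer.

After op 1 (replace /lom 61): {"e":47,"lb":94,"lom":61}
After op 2 (remove /lb): {"e":47,"lom":61}
After op 3 (add /yb 79): {"e":47,"lom":61,"yb":79}
After op 4 (replace /yb 41): {"e":47,"lom":61,"yb":41}
After op 5 (add /e 1): {"e":1,"lom":61,"yb":41}
After op 6 (add /jw 54): {"e":1,"jw":54,"lom":61,"yb":41}
After op 7 (replace /e 50): {"e":50,"jw":54,"lom":61,"yb":41}
After op 8 (remove /lom): {"e":50,"jw":54,"yb":41}
After op 9 (replace /jw 48): {"e":50,"jw":48,"yb":41}
After op 10 (add /e 22): {"e":22,"jw":48,"yb":41}
After op 11 (replace /jw 35): {"e":22,"jw":35,"yb":41}
After op 12 (remove /jw): {"e":22,"yb":41}
After op 13 (add /qup 28): {"e":22,"qup":28,"yb":41}
Value at /qup: 28

Answer: 28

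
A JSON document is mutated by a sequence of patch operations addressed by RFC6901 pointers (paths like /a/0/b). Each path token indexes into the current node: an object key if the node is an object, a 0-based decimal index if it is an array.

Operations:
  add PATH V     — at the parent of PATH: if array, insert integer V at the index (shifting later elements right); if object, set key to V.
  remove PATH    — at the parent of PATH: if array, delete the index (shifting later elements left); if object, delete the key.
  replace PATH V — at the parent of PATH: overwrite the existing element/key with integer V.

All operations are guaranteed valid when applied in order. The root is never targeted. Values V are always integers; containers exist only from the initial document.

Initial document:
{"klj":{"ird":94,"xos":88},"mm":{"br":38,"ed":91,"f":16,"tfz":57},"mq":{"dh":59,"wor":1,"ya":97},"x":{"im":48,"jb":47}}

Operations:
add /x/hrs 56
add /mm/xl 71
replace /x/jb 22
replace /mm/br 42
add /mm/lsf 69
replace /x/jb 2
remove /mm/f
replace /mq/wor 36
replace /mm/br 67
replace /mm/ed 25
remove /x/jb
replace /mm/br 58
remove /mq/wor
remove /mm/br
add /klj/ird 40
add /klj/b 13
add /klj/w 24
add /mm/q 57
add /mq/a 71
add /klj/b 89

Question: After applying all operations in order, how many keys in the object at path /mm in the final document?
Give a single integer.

After op 1 (add /x/hrs 56): {"klj":{"ird":94,"xos":88},"mm":{"br":38,"ed":91,"f":16,"tfz":57},"mq":{"dh":59,"wor":1,"ya":97},"x":{"hrs":56,"im":48,"jb":47}}
After op 2 (add /mm/xl 71): {"klj":{"ird":94,"xos":88},"mm":{"br":38,"ed":91,"f":16,"tfz":57,"xl":71},"mq":{"dh":59,"wor":1,"ya":97},"x":{"hrs":56,"im":48,"jb":47}}
After op 3 (replace /x/jb 22): {"klj":{"ird":94,"xos":88},"mm":{"br":38,"ed":91,"f":16,"tfz":57,"xl":71},"mq":{"dh":59,"wor":1,"ya":97},"x":{"hrs":56,"im":48,"jb":22}}
After op 4 (replace /mm/br 42): {"klj":{"ird":94,"xos":88},"mm":{"br":42,"ed":91,"f":16,"tfz":57,"xl":71},"mq":{"dh":59,"wor":1,"ya":97},"x":{"hrs":56,"im":48,"jb":22}}
After op 5 (add /mm/lsf 69): {"klj":{"ird":94,"xos":88},"mm":{"br":42,"ed":91,"f":16,"lsf":69,"tfz":57,"xl":71},"mq":{"dh":59,"wor":1,"ya":97},"x":{"hrs":56,"im":48,"jb":22}}
After op 6 (replace /x/jb 2): {"klj":{"ird":94,"xos":88},"mm":{"br":42,"ed":91,"f":16,"lsf":69,"tfz":57,"xl":71},"mq":{"dh":59,"wor":1,"ya":97},"x":{"hrs":56,"im":48,"jb":2}}
After op 7 (remove /mm/f): {"klj":{"ird":94,"xos":88},"mm":{"br":42,"ed":91,"lsf":69,"tfz":57,"xl":71},"mq":{"dh":59,"wor":1,"ya":97},"x":{"hrs":56,"im":48,"jb":2}}
After op 8 (replace /mq/wor 36): {"klj":{"ird":94,"xos":88},"mm":{"br":42,"ed":91,"lsf":69,"tfz":57,"xl":71},"mq":{"dh":59,"wor":36,"ya":97},"x":{"hrs":56,"im":48,"jb":2}}
After op 9 (replace /mm/br 67): {"klj":{"ird":94,"xos":88},"mm":{"br":67,"ed":91,"lsf":69,"tfz":57,"xl":71},"mq":{"dh":59,"wor":36,"ya":97},"x":{"hrs":56,"im":48,"jb":2}}
After op 10 (replace /mm/ed 25): {"klj":{"ird":94,"xos":88},"mm":{"br":67,"ed":25,"lsf":69,"tfz":57,"xl":71},"mq":{"dh":59,"wor":36,"ya":97},"x":{"hrs":56,"im":48,"jb":2}}
After op 11 (remove /x/jb): {"klj":{"ird":94,"xos":88},"mm":{"br":67,"ed":25,"lsf":69,"tfz":57,"xl":71},"mq":{"dh":59,"wor":36,"ya":97},"x":{"hrs":56,"im":48}}
After op 12 (replace /mm/br 58): {"klj":{"ird":94,"xos":88},"mm":{"br":58,"ed":25,"lsf":69,"tfz":57,"xl":71},"mq":{"dh":59,"wor":36,"ya":97},"x":{"hrs":56,"im":48}}
After op 13 (remove /mq/wor): {"klj":{"ird":94,"xos":88},"mm":{"br":58,"ed":25,"lsf":69,"tfz":57,"xl":71},"mq":{"dh":59,"ya":97},"x":{"hrs":56,"im":48}}
After op 14 (remove /mm/br): {"klj":{"ird":94,"xos":88},"mm":{"ed":25,"lsf":69,"tfz":57,"xl":71},"mq":{"dh":59,"ya":97},"x":{"hrs":56,"im":48}}
After op 15 (add /klj/ird 40): {"klj":{"ird":40,"xos":88},"mm":{"ed":25,"lsf":69,"tfz":57,"xl":71},"mq":{"dh":59,"ya":97},"x":{"hrs":56,"im":48}}
After op 16 (add /klj/b 13): {"klj":{"b":13,"ird":40,"xos":88},"mm":{"ed":25,"lsf":69,"tfz":57,"xl":71},"mq":{"dh":59,"ya":97},"x":{"hrs":56,"im":48}}
After op 17 (add /klj/w 24): {"klj":{"b":13,"ird":40,"w":24,"xos":88},"mm":{"ed":25,"lsf":69,"tfz":57,"xl":71},"mq":{"dh":59,"ya":97},"x":{"hrs":56,"im":48}}
After op 18 (add /mm/q 57): {"klj":{"b":13,"ird":40,"w":24,"xos":88},"mm":{"ed":25,"lsf":69,"q":57,"tfz":57,"xl":71},"mq":{"dh":59,"ya":97},"x":{"hrs":56,"im":48}}
After op 19 (add /mq/a 71): {"klj":{"b":13,"ird":40,"w":24,"xos":88},"mm":{"ed":25,"lsf":69,"q":57,"tfz":57,"xl":71},"mq":{"a":71,"dh":59,"ya":97},"x":{"hrs":56,"im":48}}
After op 20 (add /klj/b 89): {"klj":{"b":89,"ird":40,"w":24,"xos":88},"mm":{"ed":25,"lsf":69,"q":57,"tfz":57,"xl":71},"mq":{"a":71,"dh":59,"ya":97},"x":{"hrs":56,"im":48}}
Size at path /mm: 5

Answer: 5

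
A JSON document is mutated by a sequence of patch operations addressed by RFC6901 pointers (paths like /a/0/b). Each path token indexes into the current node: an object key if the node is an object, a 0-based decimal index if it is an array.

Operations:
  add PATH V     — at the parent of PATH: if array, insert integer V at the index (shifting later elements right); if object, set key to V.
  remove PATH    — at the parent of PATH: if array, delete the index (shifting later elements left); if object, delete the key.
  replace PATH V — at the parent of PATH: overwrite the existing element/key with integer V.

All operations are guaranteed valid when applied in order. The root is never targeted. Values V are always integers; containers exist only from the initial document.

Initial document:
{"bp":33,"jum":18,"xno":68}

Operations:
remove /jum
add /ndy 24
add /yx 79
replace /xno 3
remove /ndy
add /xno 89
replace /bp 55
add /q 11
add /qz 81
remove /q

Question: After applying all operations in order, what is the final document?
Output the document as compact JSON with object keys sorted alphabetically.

After op 1 (remove /jum): {"bp":33,"xno":68}
After op 2 (add /ndy 24): {"bp":33,"ndy":24,"xno":68}
After op 3 (add /yx 79): {"bp":33,"ndy":24,"xno":68,"yx":79}
After op 4 (replace /xno 3): {"bp":33,"ndy":24,"xno":3,"yx":79}
After op 5 (remove /ndy): {"bp":33,"xno":3,"yx":79}
After op 6 (add /xno 89): {"bp":33,"xno":89,"yx":79}
After op 7 (replace /bp 55): {"bp":55,"xno":89,"yx":79}
After op 8 (add /q 11): {"bp":55,"q":11,"xno":89,"yx":79}
After op 9 (add /qz 81): {"bp":55,"q":11,"qz":81,"xno":89,"yx":79}
After op 10 (remove /q): {"bp":55,"qz":81,"xno":89,"yx":79}

Answer: {"bp":55,"qz":81,"xno":89,"yx":79}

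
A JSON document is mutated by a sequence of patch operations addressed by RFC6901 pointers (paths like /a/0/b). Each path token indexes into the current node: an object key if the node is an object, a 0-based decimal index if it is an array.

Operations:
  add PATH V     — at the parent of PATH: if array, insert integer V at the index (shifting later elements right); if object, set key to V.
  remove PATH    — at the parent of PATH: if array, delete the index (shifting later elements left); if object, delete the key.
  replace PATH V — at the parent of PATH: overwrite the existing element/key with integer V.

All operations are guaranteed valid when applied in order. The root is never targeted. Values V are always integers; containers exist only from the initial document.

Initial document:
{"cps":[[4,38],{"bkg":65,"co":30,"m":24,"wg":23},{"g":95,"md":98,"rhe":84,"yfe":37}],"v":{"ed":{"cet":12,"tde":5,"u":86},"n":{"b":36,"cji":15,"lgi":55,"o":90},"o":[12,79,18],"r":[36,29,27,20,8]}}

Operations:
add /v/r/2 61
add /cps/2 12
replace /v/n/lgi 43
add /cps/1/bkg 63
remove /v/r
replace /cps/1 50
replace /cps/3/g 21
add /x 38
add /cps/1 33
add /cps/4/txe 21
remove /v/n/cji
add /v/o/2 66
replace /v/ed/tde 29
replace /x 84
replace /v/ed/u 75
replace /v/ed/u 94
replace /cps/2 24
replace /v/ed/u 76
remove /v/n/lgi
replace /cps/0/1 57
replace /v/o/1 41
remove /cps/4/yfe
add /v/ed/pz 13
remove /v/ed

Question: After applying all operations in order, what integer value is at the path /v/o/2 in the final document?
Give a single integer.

Answer: 66

Derivation:
After op 1 (add /v/r/2 61): {"cps":[[4,38],{"bkg":65,"co":30,"m":24,"wg":23},{"g":95,"md":98,"rhe":84,"yfe":37}],"v":{"ed":{"cet":12,"tde":5,"u":86},"n":{"b":36,"cji":15,"lgi":55,"o":90},"o":[12,79,18],"r":[36,29,61,27,20,8]}}
After op 2 (add /cps/2 12): {"cps":[[4,38],{"bkg":65,"co":30,"m":24,"wg":23},12,{"g":95,"md":98,"rhe":84,"yfe":37}],"v":{"ed":{"cet":12,"tde":5,"u":86},"n":{"b":36,"cji":15,"lgi":55,"o":90},"o":[12,79,18],"r":[36,29,61,27,20,8]}}
After op 3 (replace /v/n/lgi 43): {"cps":[[4,38],{"bkg":65,"co":30,"m":24,"wg":23},12,{"g":95,"md":98,"rhe":84,"yfe":37}],"v":{"ed":{"cet":12,"tde":5,"u":86},"n":{"b":36,"cji":15,"lgi":43,"o":90},"o":[12,79,18],"r":[36,29,61,27,20,8]}}
After op 4 (add /cps/1/bkg 63): {"cps":[[4,38],{"bkg":63,"co":30,"m":24,"wg":23},12,{"g":95,"md":98,"rhe":84,"yfe":37}],"v":{"ed":{"cet":12,"tde":5,"u":86},"n":{"b":36,"cji":15,"lgi":43,"o":90},"o":[12,79,18],"r":[36,29,61,27,20,8]}}
After op 5 (remove /v/r): {"cps":[[4,38],{"bkg":63,"co":30,"m":24,"wg":23},12,{"g":95,"md":98,"rhe":84,"yfe":37}],"v":{"ed":{"cet":12,"tde":5,"u":86},"n":{"b":36,"cji":15,"lgi":43,"o":90},"o":[12,79,18]}}
After op 6 (replace /cps/1 50): {"cps":[[4,38],50,12,{"g":95,"md":98,"rhe":84,"yfe":37}],"v":{"ed":{"cet":12,"tde":5,"u":86},"n":{"b":36,"cji":15,"lgi":43,"o":90},"o":[12,79,18]}}
After op 7 (replace /cps/3/g 21): {"cps":[[4,38],50,12,{"g":21,"md":98,"rhe":84,"yfe":37}],"v":{"ed":{"cet":12,"tde":5,"u":86},"n":{"b":36,"cji":15,"lgi":43,"o":90},"o":[12,79,18]}}
After op 8 (add /x 38): {"cps":[[4,38],50,12,{"g":21,"md":98,"rhe":84,"yfe":37}],"v":{"ed":{"cet":12,"tde":5,"u":86},"n":{"b":36,"cji":15,"lgi":43,"o":90},"o":[12,79,18]},"x":38}
After op 9 (add /cps/1 33): {"cps":[[4,38],33,50,12,{"g":21,"md":98,"rhe":84,"yfe":37}],"v":{"ed":{"cet":12,"tde":5,"u":86},"n":{"b":36,"cji":15,"lgi":43,"o":90},"o":[12,79,18]},"x":38}
After op 10 (add /cps/4/txe 21): {"cps":[[4,38],33,50,12,{"g":21,"md":98,"rhe":84,"txe":21,"yfe":37}],"v":{"ed":{"cet":12,"tde":5,"u":86},"n":{"b":36,"cji":15,"lgi":43,"o":90},"o":[12,79,18]},"x":38}
After op 11 (remove /v/n/cji): {"cps":[[4,38],33,50,12,{"g":21,"md":98,"rhe":84,"txe":21,"yfe":37}],"v":{"ed":{"cet":12,"tde":5,"u":86},"n":{"b":36,"lgi":43,"o":90},"o":[12,79,18]},"x":38}
After op 12 (add /v/o/2 66): {"cps":[[4,38],33,50,12,{"g":21,"md":98,"rhe":84,"txe":21,"yfe":37}],"v":{"ed":{"cet":12,"tde":5,"u":86},"n":{"b":36,"lgi":43,"o":90},"o":[12,79,66,18]},"x":38}
After op 13 (replace /v/ed/tde 29): {"cps":[[4,38],33,50,12,{"g":21,"md":98,"rhe":84,"txe":21,"yfe":37}],"v":{"ed":{"cet":12,"tde":29,"u":86},"n":{"b":36,"lgi":43,"o":90},"o":[12,79,66,18]},"x":38}
After op 14 (replace /x 84): {"cps":[[4,38],33,50,12,{"g":21,"md":98,"rhe":84,"txe":21,"yfe":37}],"v":{"ed":{"cet":12,"tde":29,"u":86},"n":{"b":36,"lgi":43,"o":90},"o":[12,79,66,18]},"x":84}
After op 15 (replace /v/ed/u 75): {"cps":[[4,38],33,50,12,{"g":21,"md":98,"rhe":84,"txe":21,"yfe":37}],"v":{"ed":{"cet":12,"tde":29,"u":75},"n":{"b":36,"lgi":43,"o":90},"o":[12,79,66,18]},"x":84}
After op 16 (replace /v/ed/u 94): {"cps":[[4,38],33,50,12,{"g":21,"md":98,"rhe":84,"txe":21,"yfe":37}],"v":{"ed":{"cet":12,"tde":29,"u":94},"n":{"b":36,"lgi":43,"o":90},"o":[12,79,66,18]},"x":84}
After op 17 (replace /cps/2 24): {"cps":[[4,38],33,24,12,{"g":21,"md":98,"rhe":84,"txe":21,"yfe":37}],"v":{"ed":{"cet":12,"tde":29,"u":94},"n":{"b":36,"lgi":43,"o":90},"o":[12,79,66,18]},"x":84}
After op 18 (replace /v/ed/u 76): {"cps":[[4,38],33,24,12,{"g":21,"md":98,"rhe":84,"txe":21,"yfe":37}],"v":{"ed":{"cet":12,"tde":29,"u":76},"n":{"b":36,"lgi":43,"o":90},"o":[12,79,66,18]},"x":84}
After op 19 (remove /v/n/lgi): {"cps":[[4,38],33,24,12,{"g":21,"md":98,"rhe":84,"txe":21,"yfe":37}],"v":{"ed":{"cet":12,"tde":29,"u":76},"n":{"b":36,"o":90},"o":[12,79,66,18]},"x":84}
After op 20 (replace /cps/0/1 57): {"cps":[[4,57],33,24,12,{"g":21,"md":98,"rhe":84,"txe":21,"yfe":37}],"v":{"ed":{"cet":12,"tde":29,"u":76},"n":{"b":36,"o":90},"o":[12,79,66,18]},"x":84}
After op 21 (replace /v/o/1 41): {"cps":[[4,57],33,24,12,{"g":21,"md":98,"rhe":84,"txe":21,"yfe":37}],"v":{"ed":{"cet":12,"tde":29,"u":76},"n":{"b":36,"o":90},"o":[12,41,66,18]},"x":84}
After op 22 (remove /cps/4/yfe): {"cps":[[4,57],33,24,12,{"g":21,"md":98,"rhe":84,"txe":21}],"v":{"ed":{"cet":12,"tde":29,"u":76},"n":{"b":36,"o":90},"o":[12,41,66,18]},"x":84}
After op 23 (add /v/ed/pz 13): {"cps":[[4,57],33,24,12,{"g":21,"md":98,"rhe":84,"txe":21}],"v":{"ed":{"cet":12,"pz":13,"tde":29,"u":76},"n":{"b":36,"o":90},"o":[12,41,66,18]},"x":84}
After op 24 (remove /v/ed): {"cps":[[4,57],33,24,12,{"g":21,"md":98,"rhe":84,"txe":21}],"v":{"n":{"b":36,"o":90},"o":[12,41,66,18]},"x":84}
Value at /v/o/2: 66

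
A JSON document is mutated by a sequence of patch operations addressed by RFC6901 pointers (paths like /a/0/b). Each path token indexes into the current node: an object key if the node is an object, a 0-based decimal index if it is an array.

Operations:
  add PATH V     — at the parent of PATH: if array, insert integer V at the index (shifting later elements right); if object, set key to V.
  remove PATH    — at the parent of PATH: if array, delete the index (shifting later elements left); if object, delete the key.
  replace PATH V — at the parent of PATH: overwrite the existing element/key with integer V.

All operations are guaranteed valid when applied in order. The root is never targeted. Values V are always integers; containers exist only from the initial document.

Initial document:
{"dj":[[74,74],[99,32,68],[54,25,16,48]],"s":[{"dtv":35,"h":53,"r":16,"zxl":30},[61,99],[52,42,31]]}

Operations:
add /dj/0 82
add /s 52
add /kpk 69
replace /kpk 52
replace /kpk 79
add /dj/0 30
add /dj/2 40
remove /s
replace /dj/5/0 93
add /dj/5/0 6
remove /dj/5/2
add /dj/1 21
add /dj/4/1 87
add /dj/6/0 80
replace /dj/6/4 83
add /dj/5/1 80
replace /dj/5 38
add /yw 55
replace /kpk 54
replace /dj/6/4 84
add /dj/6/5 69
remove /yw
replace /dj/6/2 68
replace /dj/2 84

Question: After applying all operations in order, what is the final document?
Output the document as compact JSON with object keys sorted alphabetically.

Answer: {"dj":[30,21,84,40,[74,87,74],38,[80,6,68,16,84,69]],"kpk":54}

Derivation:
After op 1 (add /dj/0 82): {"dj":[82,[74,74],[99,32,68],[54,25,16,48]],"s":[{"dtv":35,"h":53,"r":16,"zxl":30},[61,99],[52,42,31]]}
After op 2 (add /s 52): {"dj":[82,[74,74],[99,32,68],[54,25,16,48]],"s":52}
After op 3 (add /kpk 69): {"dj":[82,[74,74],[99,32,68],[54,25,16,48]],"kpk":69,"s":52}
After op 4 (replace /kpk 52): {"dj":[82,[74,74],[99,32,68],[54,25,16,48]],"kpk":52,"s":52}
After op 5 (replace /kpk 79): {"dj":[82,[74,74],[99,32,68],[54,25,16,48]],"kpk":79,"s":52}
After op 6 (add /dj/0 30): {"dj":[30,82,[74,74],[99,32,68],[54,25,16,48]],"kpk":79,"s":52}
After op 7 (add /dj/2 40): {"dj":[30,82,40,[74,74],[99,32,68],[54,25,16,48]],"kpk":79,"s":52}
After op 8 (remove /s): {"dj":[30,82,40,[74,74],[99,32,68],[54,25,16,48]],"kpk":79}
After op 9 (replace /dj/5/0 93): {"dj":[30,82,40,[74,74],[99,32,68],[93,25,16,48]],"kpk":79}
After op 10 (add /dj/5/0 6): {"dj":[30,82,40,[74,74],[99,32,68],[6,93,25,16,48]],"kpk":79}
After op 11 (remove /dj/5/2): {"dj":[30,82,40,[74,74],[99,32,68],[6,93,16,48]],"kpk":79}
After op 12 (add /dj/1 21): {"dj":[30,21,82,40,[74,74],[99,32,68],[6,93,16,48]],"kpk":79}
After op 13 (add /dj/4/1 87): {"dj":[30,21,82,40,[74,87,74],[99,32,68],[6,93,16,48]],"kpk":79}
After op 14 (add /dj/6/0 80): {"dj":[30,21,82,40,[74,87,74],[99,32,68],[80,6,93,16,48]],"kpk":79}
After op 15 (replace /dj/6/4 83): {"dj":[30,21,82,40,[74,87,74],[99,32,68],[80,6,93,16,83]],"kpk":79}
After op 16 (add /dj/5/1 80): {"dj":[30,21,82,40,[74,87,74],[99,80,32,68],[80,6,93,16,83]],"kpk":79}
After op 17 (replace /dj/5 38): {"dj":[30,21,82,40,[74,87,74],38,[80,6,93,16,83]],"kpk":79}
After op 18 (add /yw 55): {"dj":[30,21,82,40,[74,87,74],38,[80,6,93,16,83]],"kpk":79,"yw":55}
After op 19 (replace /kpk 54): {"dj":[30,21,82,40,[74,87,74],38,[80,6,93,16,83]],"kpk":54,"yw":55}
After op 20 (replace /dj/6/4 84): {"dj":[30,21,82,40,[74,87,74],38,[80,6,93,16,84]],"kpk":54,"yw":55}
After op 21 (add /dj/6/5 69): {"dj":[30,21,82,40,[74,87,74],38,[80,6,93,16,84,69]],"kpk":54,"yw":55}
After op 22 (remove /yw): {"dj":[30,21,82,40,[74,87,74],38,[80,6,93,16,84,69]],"kpk":54}
After op 23 (replace /dj/6/2 68): {"dj":[30,21,82,40,[74,87,74],38,[80,6,68,16,84,69]],"kpk":54}
After op 24 (replace /dj/2 84): {"dj":[30,21,84,40,[74,87,74],38,[80,6,68,16,84,69]],"kpk":54}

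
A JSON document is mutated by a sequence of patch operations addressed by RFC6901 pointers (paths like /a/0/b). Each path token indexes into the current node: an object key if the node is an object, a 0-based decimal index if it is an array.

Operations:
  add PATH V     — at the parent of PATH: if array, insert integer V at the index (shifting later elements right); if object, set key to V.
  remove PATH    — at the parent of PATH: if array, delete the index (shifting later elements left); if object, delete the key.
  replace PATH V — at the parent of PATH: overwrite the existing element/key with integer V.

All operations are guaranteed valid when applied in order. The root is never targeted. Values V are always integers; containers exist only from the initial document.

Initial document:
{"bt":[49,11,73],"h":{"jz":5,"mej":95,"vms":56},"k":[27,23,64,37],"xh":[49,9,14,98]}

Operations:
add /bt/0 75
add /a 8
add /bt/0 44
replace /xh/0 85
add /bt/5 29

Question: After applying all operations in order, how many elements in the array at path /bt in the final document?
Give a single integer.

Answer: 6

Derivation:
After op 1 (add /bt/0 75): {"bt":[75,49,11,73],"h":{"jz":5,"mej":95,"vms":56},"k":[27,23,64,37],"xh":[49,9,14,98]}
After op 2 (add /a 8): {"a":8,"bt":[75,49,11,73],"h":{"jz":5,"mej":95,"vms":56},"k":[27,23,64,37],"xh":[49,9,14,98]}
After op 3 (add /bt/0 44): {"a":8,"bt":[44,75,49,11,73],"h":{"jz":5,"mej":95,"vms":56},"k":[27,23,64,37],"xh":[49,9,14,98]}
After op 4 (replace /xh/0 85): {"a":8,"bt":[44,75,49,11,73],"h":{"jz":5,"mej":95,"vms":56},"k":[27,23,64,37],"xh":[85,9,14,98]}
After op 5 (add /bt/5 29): {"a":8,"bt":[44,75,49,11,73,29],"h":{"jz":5,"mej":95,"vms":56},"k":[27,23,64,37],"xh":[85,9,14,98]}
Size at path /bt: 6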